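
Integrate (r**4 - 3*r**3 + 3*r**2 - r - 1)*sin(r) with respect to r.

Use integration by parts with u = r**4 - 3*r**3 + 3*r**2 - r - 1, dv = sin(r) dr, so v = -cos(r).
Apply parts 4 times (tabular method): alternate signs, differentiate u down to 0, integrate dv up.

-r**4*cos(r) + 4*r**3*sin(r) + 3*r**3*cos(r) - 9*r**2*sin(r) + 9*r**2*cos(r) - 18*r*sin(r) - 17*r*cos(r) + 17*sin(r) - 17*cos(r) + C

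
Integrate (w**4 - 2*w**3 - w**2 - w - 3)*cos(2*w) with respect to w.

w**4*sin(2*w)/2 - w**3*sin(2*w) + w**3*cos(2*w) - 2*w**2*sin(2*w) - 3*w**2*cos(2*w)/2 + w*sin(2*w) - 2*w*cos(2*w) - sin(2*w)/2 + cos(2*w)/2 + C

Use integration by parts with u = w**4 - 2*w**3 - w**2 - w - 3, dv = cos(2*w) dw, so v = sin(2*w)/2.
Apply parts 4 times (tabular method): alternate signs, differentiate u down to 0, integrate dv up.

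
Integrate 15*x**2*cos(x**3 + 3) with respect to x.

5*sin(x**3 + 3) + C

Let u = x**3 + 3, so du = (3*x**2) dx.
Rewriting, the integral becomes 5·∫ cos(u) du = 5·sin(u).
Substituting back, u = x**3 + 3.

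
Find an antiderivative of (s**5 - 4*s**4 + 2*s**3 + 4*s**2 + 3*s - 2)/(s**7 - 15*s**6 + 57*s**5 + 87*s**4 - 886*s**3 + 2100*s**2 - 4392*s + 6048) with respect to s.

Factor the denominator: (s - 7)*(s - 6)*(s - 3)**2*(s + 4)*(s**2 + 4).
Partial-fraction decomposition: -(12323*s + 14128)/(895700*(s**2 + 4)) - 1063/(53900*(s + 4)) + 7325/(149058*(s - 3)) + 4/(273*(s - 3)**2) - 199/(225*(s - 6)) + 1013/(1166*(s - 7)).
Integrate each term; A/(s−a) gives A·log|s−a|; the (Bs+D)/(s²+p²) term gives a log and an atan.

1013*log(s - 7)/1166 - 199*log(s - 6)/225 + 7325*log(s - 3)/149058 - 1063*log(s + 4)/53900 - 12323*log(s**2 + 4)/1791400 - 1766*atan(s/2)/223925 - 4/(273*s - 819) + C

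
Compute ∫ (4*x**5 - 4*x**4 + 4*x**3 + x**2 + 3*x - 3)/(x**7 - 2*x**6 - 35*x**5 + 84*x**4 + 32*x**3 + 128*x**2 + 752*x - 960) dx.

10537*log(x - 5)/8932 - 3353*log(x - 4)/3600 + log(x - 1)/252 + 229*log(x + 2)/4032 - 37137*log(x + 6)/123200 - 177*log(x**2 + 4)/46400 + 743*atan(x/2)/11600 + C

Factor the denominator: (x - 5)*(x - 4)*(x - 1)*(x + 2)*(x + 6)*(x**2 + 4).
Partial-fraction decomposition: -(177*x - 2972)/(23200*(x**2 + 4)) - 37137/(123200*(x + 6)) + 229/(4032*(x + 2)) + 1/(252*(x - 1)) - 3353/(3600*(x - 4)) + 10537/(8932*(x - 5)).
Integrate each term; A/(x−a) gives A·log|x−a|; the (Bx+D)/(x²+p²) term gives a log and an atan.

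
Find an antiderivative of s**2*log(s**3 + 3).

Let u = s**3 + 3, so du = (3*s**2) ds.
The integral becomes (1/3)·∫ log(u) du; integrate by parts with u′=log(u), dv′=du.

s**3*log(s**3 + 3)/3 - s**3/3 + log(s**3 + 3) + C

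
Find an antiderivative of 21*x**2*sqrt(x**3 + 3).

14*(x**3 + 3)**(3/2)/3 + C

Let u = x**3 + 3, so du = (3*x**2) dx.
Rewriting, the integral becomes 7·∫ √u du = 7·(2/3)u^(3/2).
Substituting back, u = x**3 + 3.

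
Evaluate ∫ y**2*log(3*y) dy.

y**3*(log(y) + log(3))/3 - y**3/9 + C

Use integration by parts with u = log(3*y), dv = y**2 dy.
Then du = 1/y dy and v = y**3/3.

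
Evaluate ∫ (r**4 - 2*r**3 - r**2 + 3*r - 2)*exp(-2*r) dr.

Use integration by parts with u = r**4 - 2*r**3 - r**2 + 3*r - 2, dv = exp(-2*r) dr, so v = -exp(-2*r)/2.
Apply parts 4 times (tabular method): alternate signs, differentiate u down to 0, integrate dv up.

(-r**4 + r**2 - 2*r + 1)*exp(-2*r)/2 + C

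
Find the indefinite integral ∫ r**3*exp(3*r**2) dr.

(3*r**2 - 1)*exp(3*r**2)/18 + C

Let u = r², du = 2r dr; rewrite as (1/2)∫ u^1·exp(3u) du.
Now integrate by parts 1 time.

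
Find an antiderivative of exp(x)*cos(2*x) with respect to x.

Let I denote the integral. Integrate by parts with u = cos(2*x), dv = exp(x) dx, so v = exp(x): I = exp(x)*cos(2*x) + 2·∫ exp(x)*sin(2*x) dx.
Apply parts again with u = sin(2*x), dv = exp(x) dx: ∫ exp(x)*sin(2*x) dx = exp(x)*sin(2*x) − 2·I. Substituting back brings back I: I = 2*exp(x)*sin(2*x) + exp(x)*cos(2*x) − 4·I.
Solving for I: (1 + 4)·I equals the remaining terms, so I = (1/5)·(2*exp(x)*sin(2*x) + exp(x)*cos(2*x)).

2*exp(x)*sin(2*x)/5 + exp(x)*cos(2*x)/5 + C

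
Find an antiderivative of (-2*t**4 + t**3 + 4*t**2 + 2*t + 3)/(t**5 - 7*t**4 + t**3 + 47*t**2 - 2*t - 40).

Factor the denominator: (t - 5)*(t - 4)*(t - 1)*(t + 1)*(t + 2).
Partial-fraction decomposition: -25/(126*(t + 2)) - 1/(30*(t + 1)) + 1/(9*(t - 1)) + 373/(90*(t - 4)) - 253/(42*(t - 5)).
Integrate each term: A/(t−a) contributes A·log|t−a|.

-253*log(t - 5)/42 + 373*log(t - 4)/90 + log(t - 1)/9 - log(t + 1)/30 - 25*log(t + 2)/126 + C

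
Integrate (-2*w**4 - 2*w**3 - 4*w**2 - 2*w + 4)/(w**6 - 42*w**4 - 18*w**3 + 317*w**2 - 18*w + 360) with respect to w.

Factor the denominator: (w - 6)*(w - 3)*(w + 4)*(w + 5)*(w**2 + 1).
Partial-fraction decomposition: 3*(9*w + 202)/(40885*(w**2 + 1)) + 543/(1144*(w + 5)) - 218/(595*(w + 4)) + 127/(840*(w - 3)) - 1588/(6105*(w - 6)).
Integrate each term; A/(w−a) gives A·log|w−a|; the (Bw+D)/(w²+p²) term gives a log and an atan.

-1588*log(w - 6)/6105 + 127*log(w - 3)/840 - 218*log(w + 4)/595 + 543*log(w + 5)/1144 + 27*log(w**2 + 1)/81770 + 606*atan(w)/40885 + C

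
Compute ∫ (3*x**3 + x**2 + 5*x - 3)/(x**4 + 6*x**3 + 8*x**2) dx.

Factor the denominator: x**2*(x + 2)*(x + 4).
Partial-fraction decomposition: 199/(32*(x + 4)) - 33/(8*(x + 2)) + 29/(32*x) - 3/(8*x**2).
Integrate each term; A/(x−a) gives A·log|x−a|; A/(x−a)² gives −A/(x−a).

29*log(x)/32 - 33*log(x + 2)/8 + 199*log(x + 4)/32 + 3/(8*x) + C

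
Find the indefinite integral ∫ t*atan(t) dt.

Use integration by parts with u = arctan(t), dv = t dt.
Then du = 1/(t**2 + 1) dt.

t**2*atan(t)/2 - t/2 + atan(t)/2 + C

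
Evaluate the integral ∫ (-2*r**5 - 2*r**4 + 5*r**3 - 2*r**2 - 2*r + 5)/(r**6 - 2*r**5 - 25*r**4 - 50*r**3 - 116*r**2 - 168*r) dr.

-5*log(r)/168 - 18404*log(r - 7)/16695 - 7*log(r + 2)/144 - 7*log(r + 3)/15 - 299*log(r**2 + 4)/1696 + 93*atan(r/2)/848 + C

Factor the denominator: r*(r - 7)*(r + 2)*(r + 3)*(r**2 + 4).
Partial-fraction decomposition: -(299*r - 186)/(848*(r**2 + 4)) - 7/(15*(r + 3)) - 7/(144*(r + 2)) - 18404/(16695*(r - 7)) - 5/(168*r).
Integrate each term; A/(r−a) gives A·log|r−a|; the (Br+D)/(r²+p²) term gives a log and an atan.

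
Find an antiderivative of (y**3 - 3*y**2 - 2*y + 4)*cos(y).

y**3*sin(y) - 3*y**2*sin(y) + 3*y**2*cos(y) - 8*y*sin(y) - 6*y*cos(y) + 10*sin(y) - 8*cos(y) + C

Use integration by parts with u = y**3 - 3*y**2 - 2*y + 4, dv = cos(y) dy, so v = sin(y).
Apply parts 3 times (tabular method): alternate signs, differentiate u down to 0, integrate dv up.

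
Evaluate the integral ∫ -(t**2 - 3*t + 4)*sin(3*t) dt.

t**2*cos(3*t)/3 - 2*t*sin(3*t)/9 - t*cos(3*t) + sin(3*t)/3 + 34*cos(3*t)/27 + C

Use integration by parts with u = t**2 - 3*t + 4, dv = -sin(3*t) dt, so v = cos(3*t)/3.
Apply parts 2 times (tabular method): alternate signs, differentiate u down to 0, integrate dv up.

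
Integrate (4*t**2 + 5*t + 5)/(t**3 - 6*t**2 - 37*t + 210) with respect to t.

118*log(t - 7)/13 - 65*log(t - 5)/11 + 119*log(t + 6)/143 + C

Factor the denominator: (t - 7)*(t - 5)*(t + 6).
Partial-fraction decomposition: 119/(143*(t + 6)) - 65/(11*(t - 5)) + 118/(13*(t - 7)).
Integrate each term: A/(t−a) contributes A·log|t−a|.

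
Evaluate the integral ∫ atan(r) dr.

Use integration by parts with u = arctan(r), dv = dr.
Then du = 1/(r**2 + 1) dr.

r*atan(r) - log(r**2 + 1)/2 + C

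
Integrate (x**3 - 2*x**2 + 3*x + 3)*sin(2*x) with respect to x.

-x**3*cos(2*x)/2 + 3*x**2*sin(2*x)/4 + x**2*cos(2*x) - x*sin(2*x) - 3*x*cos(2*x)/4 + 3*sin(2*x)/8 - 2*cos(2*x) + C

Use integration by parts with u = x**3 - 2*x**2 + 3*x + 3, dv = sin(2*x) dx, so v = -cos(2*x)/2.
Apply parts 3 times (tabular method): alternate signs, differentiate u down to 0, integrate dv up.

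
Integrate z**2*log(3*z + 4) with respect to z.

z**3*log(3*z + 4)/3 - z**3/9 + 2*z**2/9 - 16*z/27 + 64*log(3*z + 4)/81 + C

Use integration by parts with u = log(3*z + 4), dv = z**2 dz.
Then du = 3/(3*z + 4) dz and v = z**3/3.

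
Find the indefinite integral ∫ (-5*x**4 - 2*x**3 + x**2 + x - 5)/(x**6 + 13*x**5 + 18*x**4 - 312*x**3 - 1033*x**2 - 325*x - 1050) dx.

Factor the denominator: (x - 5)*(x + 5)*(x + 6)*(x + 7)*(x**2 + 1).
Partial-fraction decomposition: -(133*x - 206)/(24050*(x**2 + 1)) + 5641/(600*(x + 7)) - 6023/(407*(x + 6)) + 11/(2*(x + 5)) - 335/(3432*(x - 5)).
Integrate each term; A/(x−a) gives A·log|x−a|; the (Bx+D)/(x²+p²) term gives a log and an atan.

-335*log(x - 5)/3432 + 11*log(x + 5)/2 - 6023*log(x + 6)/407 + 5641*log(x + 7)/600 - 133*log(x**2 + 1)/48100 + 103*atan(x)/12025 + C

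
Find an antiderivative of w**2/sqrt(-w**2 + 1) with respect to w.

Substitute w = sin(θ), so dw = cos(θ) dθ and the radical becomes sqrt(-w**2 + 1) = cos(θ) by the Pythagorean identity.
Integrate the resulting trig expression in θ, then back-substitute θ = asin(w), sin(θ) = w, cos(θ) = sqrt(-w**2 + 1) (absorbing any constant into C).

-w*sqrt(-w**2 + 1)/2 + asin(w)/2 + C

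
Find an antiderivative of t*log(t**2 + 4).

Let u = t**2 + 4, so du = (2*t) dt.
The integral becomes (1/2)·∫ log(u) du; integrate by parts with u′=log(u), dv′=du.

t**2*log(t**2 + 4)/2 - t**2/2 + 2*log(t**2 + 4) + C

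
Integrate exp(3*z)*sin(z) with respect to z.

Let I denote the integral. Integrate by parts with u = sin(z), dv = exp(3*z) dz, so v = exp(3*z)/3: I = exp(3*z)*sin(z)/3 − (1/3)·∫ exp(3*z)*cos(z) dz.
Apply parts again with u = cos(z), dv = exp(3*z) dz: ∫ exp(3*z)*cos(z) dz = exp(3*z)*cos(z)/3 + (1/3)·I. Substituting back brings back I: I = exp(3*z)*sin(z)/3 - exp(3*z)*cos(z)/9 − (1/9)·I.
Solving for I: (1 + 1/9)·I equals the remaining terms, so I = (9/10)·(exp(3*z)*sin(z)/3 - exp(3*z)*cos(z)/9).

3*exp(3*z)*sin(z)/10 - exp(3*z)*cos(z)/10 + C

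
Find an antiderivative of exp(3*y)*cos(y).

exp(3*y)*sin(y)/10 + 3*exp(3*y)*cos(y)/10 + C

Let I denote the integral. Integrate by parts with u = cos(y), dv = exp(3*y) dy, so v = exp(3*y)/3: I = exp(3*y)*cos(y)/3 + (1/3)·∫ exp(3*y)*sin(y) dy.
Apply parts again with u = sin(y), dv = exp(3*y) dy: ∫ exp(3*y)*sin(y) dy = exp(3*y)*sin(y)/3 − (1/3)·I. Substituting back brings back I: I = exp(3*y)*sin(y)/9 + exp(3*y)*cos(y)/3 − (1/9)·I.
Solving for I: (1 + 1/9)·I equals the remaining terms, so I = (9/10)·(exp(3*y)*sin(y)/9 + exp(3*y)*cos(y)/3).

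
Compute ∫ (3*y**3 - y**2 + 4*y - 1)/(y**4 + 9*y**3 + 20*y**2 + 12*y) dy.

Factor the denominator: y*(y + 1)*(y + 2)*(y + 6).
Partial-fraction decomposition: 709/(120*(y + 6)) - 37/(8*(y + 2)) + 9/(5*(y + 1)) - 1/(12*y).
Integrate each term: A/(y−a) contributes A·log|y−a|.

-log(y)/12 + 9*log(y + 1)/5 - 37*log(y + 2)/8 + 709*log(y + 6)/120 + C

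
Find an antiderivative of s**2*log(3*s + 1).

Use integration by parts with u = log(3*s + 1), dv = s**2 ds.
Then du = 3/(3*s + 1) ds and v = s**3/3.

s**3*log(3*s + 1)/3 - s**3/9 + s**2/18 - s/27 + log(3*s + 1)/81 + C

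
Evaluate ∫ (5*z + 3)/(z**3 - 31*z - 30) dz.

Factor the denominator: (z - 6)*(z + 1)*(z + 5).
Partial-fraction decomposition: -1/(2*(z + 5)) + 1/(14*(z + 1)) + 3/(7*(z - 6)).
Integrate each term: A/(z−a) contributes A·log|z−a|.

3*log(z - 6)/7 + log(z + 1)/14 - log(z + 5)/2 + C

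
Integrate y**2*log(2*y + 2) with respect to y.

y**3*log(2*y + 2)/3 - y**3/9 + y**2/6 - y/3 + log(y + 1)/3 + C

Use integration by parts with u = log(2*y + 2), dv = y**2 dy.
Then du = 2/(2*y + 2) dy and v = y**3/3.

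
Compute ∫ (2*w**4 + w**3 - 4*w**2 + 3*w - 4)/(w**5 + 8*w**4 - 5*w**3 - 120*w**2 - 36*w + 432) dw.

79*log(w - 3)/189 - 13*log(w - 2)/120 + 43*log(w + 3)/45 - 92*log(w + 4)/21 + 1105*log(w + 6)/216 + C

Factor the denominator: (w - 3)*(w - 2)*(w + 3)*(w + 4)*(w + 6).
Partial-fraction decomposition: 1105/(216*(w + 6)) - 92/(21*(w + 4)) + 43/(45*(w + 3)) - 13/(120*(w - 2)) + 79/(189*(w - 3)).
Integrate each term: A/(w−a) contributes A·log|w−a|.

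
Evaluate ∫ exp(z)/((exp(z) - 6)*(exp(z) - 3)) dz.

log(exp(z) - 6)/3 - log(exp(z) - 3)/3 + C

Let u = e^z, du = e^z dz.
The integral becomes ∫ du/((u-3)(u-6)); decompose into partial fractions.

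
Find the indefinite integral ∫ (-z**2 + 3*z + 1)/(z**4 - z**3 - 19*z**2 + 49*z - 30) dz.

log(z - 3)/16 - 3*log(z - 2)/7 + log(z - 1)/4 + 13*log(z + 5)/112 + C

Factor the denominator: (z - 3)*(z - 2)*(z - 1)*(z + 5).
Partial-fraction decomposition: 13/(112*(z + 5)) + 1/(4*(z - 1)) - 3/(7*(z - 2)) + 1/(16*(z - 3)).
Integrate each term: A/(z−a) contributes A·log|z−a|.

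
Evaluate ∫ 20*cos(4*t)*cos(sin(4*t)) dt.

Let u = sin(4*t), so du = (4*cos(4*t)) dt.
Rewriting, the integral becomes 5·∫ cos(u) du = 5·sin(u).
Substituting back, u = sin(4*t).

5*sin(sin(4*t)) + C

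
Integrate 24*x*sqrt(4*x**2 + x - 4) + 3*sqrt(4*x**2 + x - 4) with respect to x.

Let u = 4*x**2 + x - 4, so du = (8*x + 1) dx.
Rewriting, the integral becomes 3·∫ √u du = 3·(2/3)u^(3/2).
Substituting back, u = 4*x**2 + x - 4.

2*(4*x**2 + x - 4)**(3/2) + C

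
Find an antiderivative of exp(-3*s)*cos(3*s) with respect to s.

Let I denote the integral. Integrate by parts with u = cos(3*s), dv = exp(-3*s) ds, so v = -exp(-3*s)/3: I = -exp(-3*s)*cos(3*s)/3 − ∫ exp(-3*s)*sin(3*s) ds.
Apply parts again with u = sin(3*s), dv = exp(-3*s) ds: ∫ exp(-3*s)*sin(3*s) ds = -exp(-3*s)*sin(3*s)/3 + I. Substituting back brings back I: I = exp(-3*s)*sin(3*s)/3 - exp(-3*s)*cos(3*s)/3 − I.
Solving for I: (1 + 1)·I equals the remaining terms, so I = (1/2)·(exp(-3*s)*sin(3*s)/3 - exp(-3*s)*cos(3*s)/3).

exp(-3*s)*sin(3*s)/6 - exp(-3*s)*cos(3*s)/6 + C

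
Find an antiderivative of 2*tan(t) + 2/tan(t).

Let u = tan(t), so du = (tan(t)**2 + 1) dt.
Rewriting, the integral becomes 2·∫ 1/u du = 2·log(u).
Substituting back, u = tan(t).

2*log(tan(t)) + C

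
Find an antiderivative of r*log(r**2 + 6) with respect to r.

Let u = r**2 + 6, so du = (2*r) dr.
The integral becomes (1/2)·∫ log(u) du; integrate by parts with u′=log(u), dv′=du.

r**2*log(r**2 + 6)/2 - r**2/2 + 3*log(r**2 + 6) + C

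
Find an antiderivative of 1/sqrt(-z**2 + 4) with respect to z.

Substitute z = 2·sin(θ), so dz = 2·cos(θ) dθ and the radical becomes sqrt(-z**2 + 4) = 2·cos(θ) by the Pythagorean identity.
Integrate the resulting trig expression in θ, then back-substitute θ = asin(z/2), sin(θ) = z/2, cos(θ) = sqrt(-z**2 + 4)/2 (absorbing any constant into C).

asin(z/2) + C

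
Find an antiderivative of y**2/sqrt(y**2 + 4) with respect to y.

Substitute y = 2·tan(θ), so dy = 2·sec(θ)^2 dθ and the radical becomes sqrt(y**2 + 4) = 2·sec(θ) by the Pythagorean identity.
Integrate the resulting trig expression in θ, then back-substitute tan(θ) = y/2, sec(θ) = sqrt(y**2 + 4)/2 (absorbing any constant into C).

y*sqrt(y**2 + 4)/2 - 2*log(y + sqrt(y**2 + 4)) + C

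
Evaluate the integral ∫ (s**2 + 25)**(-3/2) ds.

s/(25*sqrt(s**2 + 25)) + C

Substitute s = 5·tan(θ), so ds = 5·sec(θ)^2 dθ and the radical becomes sqrt(s**2 + 25) = 5·sec(θ) by the Pythagorean identity.
Integrate the resulting trig expression in θ, then back-substitute tan(θ) = s/5, sec(θ) = sqrt(s**2 + 25)/5 (absorbing any constant into C).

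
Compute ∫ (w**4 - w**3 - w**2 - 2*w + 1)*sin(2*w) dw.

-w**4*cos(2*w)/2 + w**3*sin(2*w) + w**3*cos(2*w)/2 - 3*w**2*sin(2*w)/4 + 2*w**2*cos(2*w) - 2*w*sin(2*w) + w*cos(2*w)/4 - sin(2*w)/8 - 3*cos(2*w)/2 + C

Use integration by parts with u = w**4 - w**3 - w**2 - 2*w + 1, dv = sin(2*w) dw, so v = -cos(2*w)/2.
Apply parts 4 times (tabular method): alternate signs, differentiate u down to 0, integrate dv up.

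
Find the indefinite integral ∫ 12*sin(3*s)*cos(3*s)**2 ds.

Let u = cos(3*s), so du = (-3*sin(3*s)) ds.
Rewriting, the integral becomes -4·∫ u^2 du = -4·u^3/3.
Substituting back, u = cos(3*s).

-4*cos(3*s)**3/3 + C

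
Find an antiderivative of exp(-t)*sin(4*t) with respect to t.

Let I denote the integral. Integrate by parts with u = sin(4*t), dv = exp(-t) dt, so v = -exp(-t): I = -exp(-t)*sin(4*t) + 4·∫ exp(-t)*cos(4*t) dt.
Apply parts again with u = cos(4*t), dv = exp(-t) dt: ∫ exp(-t)*cos(4*t) dt = -exp(-t)*cos(4*t) − 4·I. Substituting back brings back I: I = -exp(-t)*sin(4*t) - 4*exp(-t)*cos(4*t) − 16·I.
Solving for I: (1 + 16)·I equals the remaining terms, so I = (1/17)·(-exp(-t)*sin(4*t) - 4*exp(-t)*cos(4*t)).

-exp(-t)*sin(4*t)/17 - 4*exp(-t)*cos(4*t)/17 + C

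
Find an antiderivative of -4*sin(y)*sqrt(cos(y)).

Let u = cos(y), so du = (-sin(y)) dy.
Rewriting, the integral becomes 4·∫ √u du = 4·(2/3)u^(3/2).
Substituting back, u = cos(y).

8*cos(y)**(3/2)/3 + C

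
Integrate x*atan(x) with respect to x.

Use integration by parts with u = arctan(x), dv = x dx.
Then du = 1/(x**2 + 1) dx.

x**2*atan(x)/2 - x/2 + atan(x)/2 + C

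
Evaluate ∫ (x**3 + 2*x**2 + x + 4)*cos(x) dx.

x**3*sin(x) + 2*x**2*sin(x) + 3*x**2*cos(x) - 5*x*sin(x) + 4*x*cos(x) - 5*cos(x) + C

Use integration by parts with u = x**3 + 2*x**2 + x + 4, dv = cos(x) dx, so v = sin(x).
Apply parts 3 times (tabular method): alternate signs, differentiate u down to 0, integrate dv up.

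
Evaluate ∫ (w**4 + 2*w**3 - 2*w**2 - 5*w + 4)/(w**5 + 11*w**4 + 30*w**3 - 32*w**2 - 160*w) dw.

Factor the denominator: w*(w - 2)*(w + 4)**2*(w + 5).
Partial-fraction decomposition: 354/(35*(w + 5)) - 73/(8*(w + 4)) + 5/(w + 4)**2 + 1/(28*(w - 2)) - 1/(40*w).
Integrate each term; A/(w−a) gives A·log|w−a|; A/(w−a)² gives −A/(w−a).

-log(w)/40 + log(w - 2)/28 - 73*log(w + 4)/8 + 354*log(w + 5)/35 - 5/(w + 4) + C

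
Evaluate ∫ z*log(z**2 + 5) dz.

Let u = z**2 + 5, so du = (2*z) dz.
The integral becomes (1/2)·∫ log(u) du; integrate by parts with u′=log(u), dv′=du.

z**2*log(z**2 + 5)/2 - z**2/2 + 5*log(z**2 + 5)/2 + C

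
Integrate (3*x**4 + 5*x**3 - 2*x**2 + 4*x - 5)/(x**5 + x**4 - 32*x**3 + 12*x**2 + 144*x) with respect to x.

-5*log(x)/144 + 1067*log(x - 4)/240 - 367*log(x - 3)/135 + 13*log(x + 2)/240 + 2707*log(x + 6)/2160 + C

Factor the denominator: x*(x - 4)*(x - 3)*(x + 2)*(x + 6).
Partial-fraction decomposition: 2707/(2160*(x + 6)) + 13/(240*(x + 2)) - 367/(135*(x - 3)) + 1067/(240*(x - 4)) - 5/(144*x).
Integrate each term: A/(x−a) contributes A·log|x−a|.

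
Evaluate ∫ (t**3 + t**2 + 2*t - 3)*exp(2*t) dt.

(4*t**3 - 2*t**2 + 10*t - 17)*exp(2*t)/8 + C

Use integration by parts with u = t**3 + t**2 + 2*t - 3, dv = exp(2*t) dt, so v = exp(2*t)/2.
Apply parts 3 times (tabular method): alternate signs, differentiate u down to 0, integrate dv up.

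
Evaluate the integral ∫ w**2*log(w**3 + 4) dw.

Let u = w**3 + 4, so du = (3*w**2) dw.
The integral becomes (1/3)·∫ log(u) du; integrate by parts with u′=log(u), dv′=du.

w**3*log(w**3 + 4)/3 - w**3/3 + 4*log(w**3 + 4)/3 + C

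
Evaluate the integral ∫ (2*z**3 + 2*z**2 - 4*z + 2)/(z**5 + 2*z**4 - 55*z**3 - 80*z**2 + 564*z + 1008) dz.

241*log(z - 6)/936 - 73*log(z - 4)/462 + log(z + 2)/120 + 11*log(z + 3)/126 - 279*log(z + 7)/1430 + C

Factor the denominator: (z - 6)*(z - 4)*(z + 2)*(z + 3)*(z + 7).
Partial-fraction decomposition: -279/(1430*(z + 7)) + 11/(126*(z + 3)) + 1/(120*(z + 2)) - 73/(462*(z - 4)) + 241/(936*(z - 6)).
Integrate each term: A/(z−a) contributes A·log|z−a|.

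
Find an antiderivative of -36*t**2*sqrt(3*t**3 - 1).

-8*(3*t**3 - 1)**(3/2)/3 + C

Let u = 3*t**3 - 1, so du = (9*t**2) dt.
Rewriting, the integral becomes -4·∫ √u du = -4·(2/3)u^(3/2).
Substituting back, u = 3*t**3 - 1.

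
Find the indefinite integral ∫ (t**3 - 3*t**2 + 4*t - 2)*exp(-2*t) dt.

Use integration by parts with u = t**3 - 3*t**2 + 4*t - 2, dv = exp(-2*t) dt, so v = -exp(-2*t)/2.
Apply parts 3 times (tabular method): alternate signs, differentiate u down to 0, integrate dv up.

(-4*t**3 + 6*t**2 - 10*t + 3)*exp(-2*t)/8 + C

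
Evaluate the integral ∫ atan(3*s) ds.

Use integration by parts with u = arctan(3*s), dv = ds.
Then du = 3/(9*s**2 + 1) ds.

s*atan(3*s) - log(9*s**2 + 1)/6 + C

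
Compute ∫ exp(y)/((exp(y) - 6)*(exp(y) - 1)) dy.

Let u = e^y, du = e^y dy.
The integral becomes ∫ du/((u-1)(u-6)); decompose into partial fractions.

log(exp(y) - 6)/5 - log(exp(y) - 1)/5 + C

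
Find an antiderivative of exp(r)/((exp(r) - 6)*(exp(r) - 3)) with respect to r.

Let u = e^r, du = e^r dr.
The integral becomes ∫ du/((u-6)(u-3)); decompose into partial fractions.

log(exp(r) - 6)/3 - log(exp(r) - 3)/3 + C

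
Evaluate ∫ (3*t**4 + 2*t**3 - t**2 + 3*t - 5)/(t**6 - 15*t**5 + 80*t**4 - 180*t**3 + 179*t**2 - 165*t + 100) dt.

-46957*log(t - 5)/2704 + 887*log(t - 4)/51 - log(t - 1)/48 - 8*log(t**2 + 1)/2873 - 43*atan(t)/5746 - 1055/(52*t - 260) + C

Factor the denominator: (t - 5)**2*(t - 4)*(t - 1)*(t**2 + 1).
Partial-fraction decomposition: -(32*t + 43)/(5746*(t**2 + 1)) - 1/(48*(t - 1)) + 887/(51*(t - 4)) - 46957/(2704*(t - 5)) + 1055/(52*(t - 5)**2).
Integrate each term; A/(t−a) gives A·log|t−a|; the (Bt+D)/(t²+p²) term gives a log and an atan.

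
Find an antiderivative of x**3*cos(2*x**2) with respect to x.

x**2*sin(2*x**2)/4 + cos(2*x**2)/8 + C

Let u = x², du = 2x dx; rewrite as (1/2)∫ u^1·cos(2u) du.
Now integrate by parts 1 time.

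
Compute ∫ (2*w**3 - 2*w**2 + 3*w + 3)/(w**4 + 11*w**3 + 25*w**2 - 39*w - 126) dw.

Factor the denominator: (w - 2)*(w + 3)**2*(w + 7).
Partial-fraction decomposition: 401/(72*(w + 7)) - 729/(200*(w + 3)) + 39/(10*(w + 3)**2) + 17/(225*(w - 2)).
Integrate each term; A/(w−a) gives A·log|w−a|; A/(w−a)² gives −A/(w−a).

17*log(w - 2)/225 - 729*log(w + 3)/200 + 401*log(w + 7)/72 - 39/(10*w + 30) + C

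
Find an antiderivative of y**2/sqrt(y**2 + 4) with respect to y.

y*sqrt(y**2 + 4)/2 - 2*log(y + sqrt(y**2 + 4)) + C

Substitute y = 2·tan(θ), so dy = 2·sec(θ)^2 dθ and the radical becomes sqrt(y**2 + 4) = 2·sec(θ) by the Pythagorean identity.
Integrate the resulting trig expression in θ, then back-substitute tan(θ) = y/2, sec(θ) = sqrt(y**2 + 4)/2 (absorbing any constant into C).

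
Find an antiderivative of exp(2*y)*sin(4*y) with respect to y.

exp(2*y)*sin(4*y)/10 - exp(2*y)*cos(4*y)/5 + C

Let I denote the integral. Integrate by parts with u = sin(4*y), dv = exp(2*y) dy, so v = exp(2*y)/2: I = exp(2*y)*sin(4*y)/2 − 2·∫ exp(2*y)*cos(4*y) dy.
Apply parts again with u = cos(4*y), dv = exp(2*y) dy: ∫ exp(2*y)*cos(4*y) dy = exp(2*y)*cos(4*y)/2 + 2·I. Substituting back brings back I: I = exp(2*y)*sin(4*y)/2 - exp(2*y)*cos(4*y) − 4·I.
Solving for I: (1 + 4)·I equals the remaining terms, so I = (1/5)·(exp(2*y)*sin(4*y)/2 - exp(2*y)*cos(4*y)).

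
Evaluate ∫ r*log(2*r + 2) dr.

r**2*log(2*r + 2)/2 - r**2/4 + r/2 - log(r + 1)/2 + C

Use integration by parts with u = log(2*r + 2), dv = r dr.
Then du = 2/(2*r + 2) dr and v = r**2/2.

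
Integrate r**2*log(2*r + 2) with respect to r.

Use integration by parts with u = log(2*r + 2), dv = r**2 dr.
Then du = 2/(2*r + 2) dr and v = r**3/3.

r**3*log(2*r + 2)/3 - r**3/9 + r**2/6 - r/3 + log(r + 1)/3 + C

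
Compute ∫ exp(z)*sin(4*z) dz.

Let I denote the integral. Integrate by parts with u = sin(4*z), dv = exp(z) dz, so v = exp(z): I = exp(z)*sin(4*z) − 4·∫ exp(z)*cos(4*z) dz.
Apply parts again with u = cos(4*z), dv = exp(z) dz: ∫ exp(z)*cos(4*z) dz = exp(z)*cos(4*z) + 4·I. Substituting back brings back I: I = exp(z)*sin(4*z) - 4*exp(z)*cos(4*z) − 16·I.
Solving for I: (1 + 16)·I equals the remaining terms, so I = (1/17)·(exp(z)*sin(4*z) - 4*exp(z)*cos(4*z)).

exp(z)*sin(4*z)/17 - 4*exp(z)*cos(4*z)/17 + C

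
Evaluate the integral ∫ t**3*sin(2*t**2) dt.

Let u = t², du = 2t dt; rewrite as (1/2)∫ u^1·sin(2u) du.
Now integrate by parts 1 time.

-t**2*cos(2*t**2)/4 + sin(2*t**2)/8 + C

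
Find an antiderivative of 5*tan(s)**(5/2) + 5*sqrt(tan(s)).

10*tan(s)**(3/2)/3 + C

Let u = tan(s), so du = (tan(s)**2 + 1) ds.
Rewriting, the integral becomes 5·∫ √u du = 5·(2/3)u^(3/2).
Substituting back, u = tan(s).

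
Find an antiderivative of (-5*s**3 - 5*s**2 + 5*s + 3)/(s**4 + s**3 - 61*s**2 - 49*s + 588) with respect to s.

Factor the denominator: (s - 7)*(s - 3)*(s + 4)*(s + 7).
Partial-fraction decomposition: -719/(210*(s + 7)) + 223/(231*(s + 4)) + 81/(140*(s - 3)) - 961/(308*(s - 7)).
Integrate each term: A/(s−a) contributes A·log|s−a|.

-961*log(s - 7)/308 + 81*log(s - 3)/140 + 223*log(s + 4)/231 - 719*log(s + 7)/210 + C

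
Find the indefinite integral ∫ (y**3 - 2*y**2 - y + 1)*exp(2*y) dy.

(4*y**3 - 14*y**2 + 10*y - 1)*exp(2*y)/8 + C

Use integration by parts with u = y**3 - 2*y**2 - y + 1, dv = exp(2*y) dy, so v = exp(2*y)/2.
Apply parts 3 times (tabular method): alternate signs, differentiate u down to 0, integrate dv up.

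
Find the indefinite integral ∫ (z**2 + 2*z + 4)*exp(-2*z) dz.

(-2*z**2 - 6*z - 11)*exp(-2*z)/4 + C

Use integration by parts with u = z**2 + 2*z + 4, dv = exp(-2*z) dz, so v = -exp(-2*z)/2.
Apply parts 2 times (tabular method): alternate signs, differentiate u down to 0, integrate dv up.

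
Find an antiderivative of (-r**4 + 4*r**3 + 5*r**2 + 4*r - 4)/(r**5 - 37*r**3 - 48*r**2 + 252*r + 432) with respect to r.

Factor the denominator: (r - 6)*(r - 3)*(r + 2)*(r + 3)*(r + 4).
Partial-fraction decomposition: -113/(35*(r + 4)) + 80/(27*(r + 3)) - 1/(2*(r + 2)) - 8/(63*(r - 3)) - 29/(270*(r - 6)).
Integrate each term: A/(r−a) contributes A·log|r−a|.

-29*log(r - 6)/270 - 8*log(r - 3)/63 - log(r + 2)/2 + 80*log(r + 3)/27 - 113*log(r + 4)/35 + C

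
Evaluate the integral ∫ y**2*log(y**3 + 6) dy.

y**3*log(y**3 + 6)/3 - y**3/3 + 2*log(y**3 + 6) + C

Let u = y**3 + 6, so du = (3*y**2) dy.
The integral becomes (1/3)·∫ log(u) du; integrate by parts with u′=log(u), dv′=du.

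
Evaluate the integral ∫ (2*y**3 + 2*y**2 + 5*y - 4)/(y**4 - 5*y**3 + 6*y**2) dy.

5*log(y)/18 + 83*log(y - 3)/9 - 15*log(y - 2)/2 + 2/(3*y) + C

Factor the denominator: y**2*(y - 3)*(y - 2).
Partial-fraction decomposition: -15/(2*(y - 2)) + 83/(9*(y - 3)) + 5/(18*y) - 2/(3*y**2).
Integrate each term; A/(y−a) gives A·log|y−a|; A/(y−a)² gives −A/(y−a).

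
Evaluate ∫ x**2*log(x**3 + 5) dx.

Let u = x**3 + 5, so du = (3*x**2) dx.
The integral becomes (1/3)·∫ log(u) du; integrate by parts with u′=log(u), dv′=du.

x**3*log(x**3 + 5)/3 - x**3/3 + 5*log(x**3 + 5)/3 + C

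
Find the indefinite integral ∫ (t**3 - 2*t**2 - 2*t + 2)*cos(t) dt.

t**3*sin(t) - 2*t**2*sin(t) + 3*t**2*cos(t) - 8*t*sin(t) - 4*t*cos(t) + 6*sin(t) - 8*cos(t) + C

Use integration by parts with u = t**3 - 2*t**2 - 2*t + 2, dv = cos(t) dt, so v = sin(t).
Apply parts 3 times (tabular method): alternate signs, differentiate u down to 0, integrate dv up.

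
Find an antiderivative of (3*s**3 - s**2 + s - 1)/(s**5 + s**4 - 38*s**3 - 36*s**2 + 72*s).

Factor the denominator: s*(s - 6)*(s - 1)*(s + 2)*(s + 6).
Partial-fraction decomposition: -691/(2016*(s + 6)) + 31/(192*(s + 2)) - 2/(105*(s - 1)) + 617/(2880*(s - 6)) - 1/(72*s).
Integrate each term: A/(s−a) contributes A·log|s−a|.

-log(s)/72 + 617*log(s - 6)/2880 - 2*log(s - 1)/105 + 31*log(s + 2)/192 - 691*log(s + 6)/2016 + C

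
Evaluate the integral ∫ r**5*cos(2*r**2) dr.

r**4*sin(2*r**2)/4 + r**2*cos(2*r**2)/4 - sin(2*r**2)/8 + C

Let u = r², du = 2r dr; rewrite as (1/2)∫ u^2·cos(2u) du.
Now integrate by parts 2 times.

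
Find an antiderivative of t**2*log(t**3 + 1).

Let u = t**3 + 1, so du = (3*t**2) dt.
The integral becomes (1/3)·∫ log(u) du; integrate by parts with u′=log(u), dv′=du.

t**3*log(t**3 + 1)/3 - t**3/3 + log(t**3 + 1)/3 + C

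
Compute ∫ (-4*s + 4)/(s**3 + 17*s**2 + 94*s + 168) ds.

10*log(s + 4)/3 - 14*log(s + 6) + 32*log(s + 7)/3 + C

Factor the denominator: (s + 4)*(s + 6)*(s + 7).
Partial-fraction decomposition: 32/(3*(s + 7)) - 14/(s + 6) + 10/(3*(s + 4)).
Integrate each term: A/(s−a) contributes A·log|s−a|.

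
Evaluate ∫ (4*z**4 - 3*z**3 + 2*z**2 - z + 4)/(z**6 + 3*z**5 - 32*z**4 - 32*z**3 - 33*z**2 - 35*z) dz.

-4*log(z)/35 + 1087*log(z - 5)/4680 + 7*log(z + 1)/36 - 5371*log(z + 7)/12600 + 37*log(z**2 + 1)/650 + 16*atan(z)/325 + C

Factor the denominator: z*(z - 5)*(z + 1)*(z + 7)*(z**2 + 1).
Partial-fraction decomposition: (37*z + 16)/(325*(z**2 + 1)) - 5371/(12600*(z + 7)) + 7/(36*(z + 1)) + 1087/(4680*(z - 5)) - 4/(35*z).
Integrate each term; A/(z−a) gives A·log|z−a|; the (Bz+D)/(z²+p²) term gives a log and an atan.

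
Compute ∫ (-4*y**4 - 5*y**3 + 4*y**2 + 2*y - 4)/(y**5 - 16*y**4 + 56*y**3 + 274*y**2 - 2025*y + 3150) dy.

Factor the denominator: (y - 7)*(y - 6)*(y - 5)*(y - 3)*(y + 5).
Partial-fraction decomposition: -1789/(10560*(y + 5)) + 421/(192*(y - 3)) - 3019/(40*(y - 5)) + 6112/(33*(y - 6)) - 11113/(96*(y - 7)).
Integrate each term: A/(y−a) contributes A·log|y−a|.

-11113*log(y - 7)/96 + 6112*log(y - 6)/33 - 3019*log(y - 5)/40 + 421*log(y - 3)/192 - 1789*log(y + 5)/10560 + C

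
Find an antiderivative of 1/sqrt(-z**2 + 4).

asin(z/2) + C

Substitute z = 2·sin(θ), so dz = 2·cos(θ) dθ and the radical becomes sqrt(-z**2 + 4) = 2·cos(θ) by the Pythagorean identity.
Integrate the resulting trig expression in θ, then back-substitute θ = asin(z/2), sin(θ) = z/2, cos(θ) = sqrt(-z**2 + 4)/2 (absorbing any constant into C).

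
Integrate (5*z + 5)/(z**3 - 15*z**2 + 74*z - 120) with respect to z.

35*log(z - 6)/2 - 30*log(z - 5) + 25*log(z - 4)/2 + C

Factor the denominator: (z - 6)*(z - 5)*(z - 4).
Partial-fraction decomposition: 25/(2*(z - 4)) - 30/(z - 5) + 35/(2*(z - 6)).
Integrate each term: A/(z−a) contributes A·log|z−a|.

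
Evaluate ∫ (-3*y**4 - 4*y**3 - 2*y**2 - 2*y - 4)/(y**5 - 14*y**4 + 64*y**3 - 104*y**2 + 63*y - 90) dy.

-4840*log(y - 6)/111 + 2439*log(y - 5)/52 - 379*log(y - 3)/60 + 79*log(y**2 + 1)/9620 + 126*atan(y)/2405 + C

Factor the denominator: (y - 6)*(y - 5)*(y - 3)*(y**2 + 1).
Partial-fraction decomposition: (79*y + 252)/(4810*(y**2 + 1)) - 379/(60*(y - 3)) + 2439/(52*(y - 5)) - 4840/(111*(y - 6)).
Integrate each term; A/(y−a) gives A·log|y−a|; the (By+D)/(y²+p²) term gives a log and an atan.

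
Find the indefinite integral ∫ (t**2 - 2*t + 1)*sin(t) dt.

Use integration by parts with u = t**2 - 2*t + 1, dv = sin(t) dt, so v = -cos(t).
Apply parts 2 times (tabular method): alternate signs, differentiate u down to 0, integrate dv up.

-t**2*cos(t) + 2*t*sin(t) + 2*t*cos(t) - 2*sin(t) + cos(t) + C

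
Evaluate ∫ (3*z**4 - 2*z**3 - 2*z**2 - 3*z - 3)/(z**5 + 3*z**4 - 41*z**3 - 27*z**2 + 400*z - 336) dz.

593*log(z - 4)/264 - 159*log(z - 3)/140 - 7*log(z - 1)/240 - 291*log(z + 4)/280 + 2603*log(z + 7)/880 + C

Factor the denominator: (z - 4)*(z - 3)*(z - 1)*(z + 4)*(z + 7).
Partial-fraction decomposition: 2603/(880*(z + 7)) - 291/(280*(z + 4)) - 7/(240*(z - 1)) - 159/(140*(z - 3)) + 593/(264*(z - 4)).
Integrate each term: A/(z−a) contributes A·log|z−a|.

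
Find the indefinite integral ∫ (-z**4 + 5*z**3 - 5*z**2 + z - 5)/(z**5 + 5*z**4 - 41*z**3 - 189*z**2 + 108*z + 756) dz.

Factor the denominator: (z - 6)*(z - 2)*(z + 3)**2*(z + 7).
Partial-fraction decomposition: -4373/(1872*(z + 7)) + 46361/(32400*(z + 3)) - 269/(180*(z + 3)**2) - 1/(900*(z - 2)) - 395/(4212*(z - 6)).
Integrate each term; A/(z−a) gives A·log|z−a|; A/(z−a)² gives −A/(z−a).

-395*log(z - 6)/4212 - log(z - 2)/900 + 46361*log(z + 3)/32400 - 4373*log(z + 7)/1872 + 269/(180*z + 540) + C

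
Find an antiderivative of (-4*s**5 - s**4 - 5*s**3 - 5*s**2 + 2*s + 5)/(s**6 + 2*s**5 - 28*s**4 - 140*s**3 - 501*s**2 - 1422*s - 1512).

Factor the denominator: (s - 7)*(s + 2)*(s + 3)*(s + 4)*(s**2 + 9).
Partial-fraction decomposition: -(36799*s - 215571)/(169650*(s**2 + 9)) - 4077/(550*(s + 4)) + 49/(9*(s + 3)) - 133/(234*(s + 2)) - 7157/(5742*(s - 7)).
Integrate each term; A/(s−a) gives A·log|s−a|; the (Bs+D)/(s²+p²) term gives a log and an atan.

-7157*log(s - 7)/5742 - 133*log(s + 2)/234 + 49*log(s + 3)/9 - 4077*log(s + 4)/550 - 36799*log(s**2 + 9)/339300 + 71857*atan(s/3)/169650 + C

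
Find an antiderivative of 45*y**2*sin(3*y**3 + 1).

-5*cos(3*y**3 + 1) + C

Let u = 3*y**3 + 1, so du = (9*y**2) dy.
Rewriting, the integral becomes 5·∫ sin(u) du = 5·-cos(u).
Substituting back, u = 3*y**3 + 1.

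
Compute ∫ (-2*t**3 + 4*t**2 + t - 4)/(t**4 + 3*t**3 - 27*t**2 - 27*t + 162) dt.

-427*log(t - 3)/972 + 83*log(t + 3)/108 - 566*log(t + 6)/243 + 19/(54*t - 162) + C

Factor the denominator: (t - 3)**2*(t + 3)*(t + 6).
Partial-fraction decomposition: -566/(243*(t + 6)) + 83/(108*(t + 3)) - 427/(972*(t - 3)) - 19/(54*(t - 3)**2).
Integrate each term; A/(t−a) gives A·log|t−a|; A/(t−a)² gives −A/(t−a).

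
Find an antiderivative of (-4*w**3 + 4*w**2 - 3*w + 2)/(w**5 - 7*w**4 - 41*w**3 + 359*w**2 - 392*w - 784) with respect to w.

Factor the denominator: (w - 7)*(w - 4)**2*(w + 1)*(w + 7).
Partial-fraction decomposition: 1591/(10164*(w + 7)) - 13/(1200*(w + 1)) + 28309/(27225*(w - 4)) + 202/(165*(w - 4)**2) - 1195/(1008*(w - 7)).
Integrate each term; A/(w−a) gives A·log|w−a|; A/(w−a)² gives −A/(w−a).

-1195*log(w - 7)/1008 + 28309*log(w - 4)/27225 - 13*log(w + 1)/1200 + 1591*log(w + 7)/10164 - 202/(165*w - 660) + C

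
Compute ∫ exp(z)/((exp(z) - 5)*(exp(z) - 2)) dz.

log(exp(z) - 5)/3 - log(exp(z) - 2)/3 + C

Let u = e^z, du = e^z dz.
The integral becomes ∫ du/((u-5)(u-2)); decompose into partial fractions.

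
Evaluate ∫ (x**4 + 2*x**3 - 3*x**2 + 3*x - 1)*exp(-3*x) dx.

Use integration by parts with u = x**4 + 2*x**3 - 3*x**2 + 3*x - 1, dv = exp(-3*x) dx, so v = -exp(-3*x)/3.
Apply parts 4 times (tabular method): alternate signs, differentiate u down to 0, integrate dv up.

(-27*x**4 - 90*x**3 - 9*x**2 - 87*x - 2)*exp(-3*x)/81 + C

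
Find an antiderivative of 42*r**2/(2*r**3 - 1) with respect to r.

7*log(2*r**3 - 1) + C

Let u = 2*r**3 - 1, so du = (6*r**2) dr.
Rewriting, the integral becomes 7·∫ 1/u du = 7·log(u).
Substituting back, u = 2*r**3 - 1.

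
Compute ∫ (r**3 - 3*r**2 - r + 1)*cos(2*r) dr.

Use integration by parts with u = r**3 - 3*r**2 - r + 1, dv = cos(2*r) dr, so v = sin(2*r)/2.
Apply parts 3 times (tabular method): alternate signs, differentiate u down to 0, integrate dv up.

r**3*sin(2*r)/2 - 3*r**2*sin(2*r)/2 + 3*r**2*cos(2*r)/4 - 5*r*sin(2*r)/4 - 3*r*cos(2*r)/2 + 5*sin(2*r)/4 - 5*cos(2*r)/8 + C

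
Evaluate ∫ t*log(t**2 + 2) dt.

t**2*log(t**2 + 2)/2 - t**2/2 + log(t**2 + 2) + C

Let u = t**2 + 2, so du = (2*t) dt.
The integral becomes (1/2)·∫ log(u) du; integrate by parts with u′=log(u), dv′=du.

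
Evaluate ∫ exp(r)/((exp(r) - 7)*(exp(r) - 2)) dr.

log(exp(r) - 7)/5 - log(exp(r) - 2)/5 + C

Let u = e^r, du = e^r dr.
The integral becomes ∫ du/((u-7)(u-2)); decompose into partial fractions.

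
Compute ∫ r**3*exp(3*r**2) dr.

(3*r**2 - 1)*exp(3*r**2)/18 + C

Let u = r², du = 2r dr; rewrite as (1/2)∫ u^1·exp(3u) du.
Now integrate by parts 1 time.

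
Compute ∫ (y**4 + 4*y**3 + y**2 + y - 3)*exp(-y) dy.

Use integration by parts with u = y**4 + 4*y**3 + y**2 + y - 3, dv = exp(-y) dy, so v = -exp(-y).
Apply parts 4 times (tabular method): alternate signs, differentiate u down to 0, integrate dv up.

(-y**4 - 8*y**3 - 25*y**2 - 51*y - 48)*exp(-y) + C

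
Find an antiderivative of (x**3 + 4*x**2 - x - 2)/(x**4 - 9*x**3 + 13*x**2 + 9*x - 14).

Factor the denominator: (x - 7)*(x - 2)*(x - 1)*(x + 1).
Partial-fraction decomposition: -1/(24*(x + 1)) + 1/(6*(x - 1)) - 4/(3*(x - 2)) + 53/(24*(x - 7)).
Integrate each term: A/(x−a) contributes A·log|x−a|.

53*log(x - 7)/24 - 4*log(x - 2)/3 + log(x - 1)/6 - log(x + 1)/24 + C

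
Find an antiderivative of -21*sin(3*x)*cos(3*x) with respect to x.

Let u = cos(3*x), so du = (-3*sin(3*x)) dx.
Rewriting, the integral becomes 7·∫ u^1 du = 7·u^2/2.
Substituting back, u = cos(3*x).

7*cos(3*x)**2/2 + C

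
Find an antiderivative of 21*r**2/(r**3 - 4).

7*log(r**3 - 4) + C

Let u = r**3 - 4, so du = (3*r**2) dr.
Rewriting, the integral becomes 7·∫ 1/u du = 7·log(u).
Substituting back, u = r**3 - 4.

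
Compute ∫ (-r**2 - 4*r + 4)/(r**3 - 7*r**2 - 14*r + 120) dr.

-28*log(r - 6)/5 + 41*log(r - 5)/9 + 2*log(r + 4)/45 + C

Factor the denominator: (r - 6)*(r - 5)*(r + 4).
Partial-fraction decomposition: 2/(45*(r + 4)) + 41/(9*(r - 5)) - 28/(5*(r - 6)).
Integrate each term: A/(r−a) contributes A·log|r−a|.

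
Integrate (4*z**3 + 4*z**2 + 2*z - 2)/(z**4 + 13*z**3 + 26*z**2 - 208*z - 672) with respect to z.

Factor the denominator: (z - 4)*(z + 4)*(z + 6)*(z + 7).
Partial-fraction decomposition: 1192/(33*(z + 7)) - 367/(10*(z + 6)) + 101/(24*(z + 4)) + 163/(440*(z - 4)).
Integrate each term: A/(z−a) contributes A·log|z−a|.

163*log(z - 4)/440 + 101*log(z + 4)/24 - 367*log(z + 6)/10 + 1192*log(z + 7)/33 + C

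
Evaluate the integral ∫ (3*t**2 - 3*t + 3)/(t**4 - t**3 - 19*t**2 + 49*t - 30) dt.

21*log(t - 3)/16 - 9*log(t - 2)/7 + log(t - 1)/4 - 31*log(t + 5)/112 + C

Factor the denominator: (t - 3)*(t - 2)*(t - 1)*(t + 5).
Partial-fraction decomposition: -31/(112*(t + 5)) + 1/(4*(t - 1)) - 9/(7*(t - 2)) + 21/(16*(t - 3)).
Integrate each term: A/(t−a) contributes A·log|t−a|.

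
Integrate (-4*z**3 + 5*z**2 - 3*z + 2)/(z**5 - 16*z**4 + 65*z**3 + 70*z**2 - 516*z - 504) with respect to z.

Factor the denominator: (z - 7)*(z - 6)**2*(z + 1)*(z + 2).
Partial-fraction decomposition: 5/(48*(z + 2)) - 1/(28*(z + 1)) + 1775/(112*(z - 6)) + 25/(2*(z - 6)**2) - 191/(12*(z - 7)).
Integrate each term; A/(z−a) gives A·log|z−a|; A/(z−a)² gives −A/(z−a).

-191*log(z - 7)/12 + 1775*log(z - 6)/112 - log(z + 1)/28 + 5*log(z + 2)/48 - 25/(2*z - 12) + C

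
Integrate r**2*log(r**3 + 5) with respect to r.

r**3*log(r**3 + 5)/3 - r**3/3 + 5*log(r**3 + 5)/3 + C

Let u = r**3 + 5, so du = (3*r**2) dr.
The integral becomes (1/3)·∫ log(u) du; integrate by parts with u′=log(u), dv′=du.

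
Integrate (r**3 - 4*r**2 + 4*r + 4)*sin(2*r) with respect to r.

Use integration by parts with u = r**3 - 4*r**2 + 4*r + 4, dv = sin(2*r) dr, so v = -cos(2*r)/2.
Apply parts 3 times (tabular method): alternate signs, differentiate u down to 0, integrate dv up.

-r**3*cos(2*r)/2 + 3*r**2*sin(2*r)/4 + 2*r**2*cos(2*r) - 2*r*sin(2*r) - 5*r*cos(2*r)/4 + 5*sin(2*r)/8 - 3*cos(2*r) + C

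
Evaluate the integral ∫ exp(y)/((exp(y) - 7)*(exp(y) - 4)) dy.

Let u = e^y, du = e^y dy.
The integral becomes ∫ du/((u-4)(u-7)); decompose into partial fractions.

log(exp(y) - 7)/3 - log(exp(y) - 4)/3 + C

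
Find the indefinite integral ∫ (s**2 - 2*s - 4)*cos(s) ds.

s**2*sin(s) - 2*s*sin(s) + 2*s*cos(s) - 6*sin(s) - 2*cos(s) + C

Use integration by parts with u = s**2 - 2*s - 4, dv = cos(s) ds, so v = sin(s).
Apply parts 2 times (tabular method): alternate signs, differentiate u down to 0, integrate dv up.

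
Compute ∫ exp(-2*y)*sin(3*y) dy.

-2*exp(-2*y)*sin(3*y)/13 - 3*exp(-2*y)*cos(3*y)/13 + C

Let I denote the integral. Integrate by parts with u = sin(3*y), dv = exp(-2*y) dy, so v = -exp(-2*y)/2: I = -exp(-2*y)*sin(3*y)/2 + (3/2)·∫ exp(-2*y)*cos(3*y) dy.
Apply parts again with u = cos(3*y), dv = exp(-2*y) dy: ∫ exp(-2*y)*cos(3*y) dy = -exp(-2*y)*cos(3*y)/2 − (3/2)·I. Substituting back brings back I: I = -exp(-2*y)*sin(3*y)/2 - 3*exp(-2*y)*cos(3*y)/4 − (9/4)·I.
Solving for I: (1 + 9/4)·I equals the remaining terms, so I = (4/13)·(-exp(-2*y)*sin(3*y)/2 - 3*exp(-2*y)*cos(3*y)/4).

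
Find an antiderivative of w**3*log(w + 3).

Use integration by parts with u = log(w + 3), dv = w**3 dw.
Then du = 1/(w + 3) dw and v = w**4/4.

w**4*log(w + 3)/4 - w**4/16 + w**3/4 - 9*w**2/8 + 27*w/4 - 81*log(w + 3)/4 + C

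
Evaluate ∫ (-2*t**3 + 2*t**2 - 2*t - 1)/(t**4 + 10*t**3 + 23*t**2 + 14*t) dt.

-log(t)/14 - 5*log(t + 1)/6 + 27*log(t + 2)/10 - 797*log(t + 7)/210 + C

Factor the denominator: t*(t + 1)*(t + 2)*(t + 7).
Partial-fraction decomposition: -797/(210*(t + 7)) + 27/(10*(t + 2)) - 5/(6*(t + 1)) - 1/(14*t).
Integrate each term: A/(t−a) contributes A·log|t−a|.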